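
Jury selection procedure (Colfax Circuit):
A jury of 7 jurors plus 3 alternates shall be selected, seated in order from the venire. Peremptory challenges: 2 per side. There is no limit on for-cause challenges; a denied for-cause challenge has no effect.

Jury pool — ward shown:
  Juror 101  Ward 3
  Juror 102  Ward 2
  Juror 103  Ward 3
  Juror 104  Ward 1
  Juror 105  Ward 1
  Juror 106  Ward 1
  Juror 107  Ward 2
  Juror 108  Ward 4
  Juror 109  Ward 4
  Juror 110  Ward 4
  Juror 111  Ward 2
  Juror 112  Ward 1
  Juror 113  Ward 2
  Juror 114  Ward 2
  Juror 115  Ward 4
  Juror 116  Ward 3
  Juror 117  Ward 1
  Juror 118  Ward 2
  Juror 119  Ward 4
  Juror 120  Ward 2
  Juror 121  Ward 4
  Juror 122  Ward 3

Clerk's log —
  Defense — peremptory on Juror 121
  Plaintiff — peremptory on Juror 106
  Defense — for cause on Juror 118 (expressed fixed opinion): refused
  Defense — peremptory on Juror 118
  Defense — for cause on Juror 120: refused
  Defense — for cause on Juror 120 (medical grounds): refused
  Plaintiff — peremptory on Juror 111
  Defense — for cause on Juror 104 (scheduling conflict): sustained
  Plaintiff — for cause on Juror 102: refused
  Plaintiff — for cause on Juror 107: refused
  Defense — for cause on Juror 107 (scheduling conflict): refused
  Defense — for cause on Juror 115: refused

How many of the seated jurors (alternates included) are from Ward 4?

3

Removed: #104, #106, #111, #118, #121.
Seated (10 incl. alternates): #101, #102, #103, #105, #107, #108, #109, #110, #112, #113.
Of those, in Ward 4: #108, #109, #110 → 3.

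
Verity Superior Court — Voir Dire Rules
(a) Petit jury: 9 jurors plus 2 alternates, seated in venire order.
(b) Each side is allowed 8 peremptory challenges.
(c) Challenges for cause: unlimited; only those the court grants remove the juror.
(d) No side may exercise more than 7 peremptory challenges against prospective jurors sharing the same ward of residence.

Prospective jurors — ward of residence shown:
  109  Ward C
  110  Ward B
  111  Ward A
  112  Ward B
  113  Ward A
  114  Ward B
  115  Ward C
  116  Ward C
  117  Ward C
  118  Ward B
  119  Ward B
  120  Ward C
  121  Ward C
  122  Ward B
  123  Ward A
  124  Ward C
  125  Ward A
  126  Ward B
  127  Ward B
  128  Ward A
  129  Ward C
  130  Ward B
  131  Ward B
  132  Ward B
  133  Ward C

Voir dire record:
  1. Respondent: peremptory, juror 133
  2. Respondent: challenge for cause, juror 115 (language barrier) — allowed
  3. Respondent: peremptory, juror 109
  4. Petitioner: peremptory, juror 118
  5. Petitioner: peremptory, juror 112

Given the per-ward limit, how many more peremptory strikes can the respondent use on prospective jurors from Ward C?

Respondent peremptories so far: #133, #109 — 2 of 8 used, 6 left overall.
Against Ward C: #133, #109 — 2 used; per-ward cap 7 leaves 5.
Binding limit: min(6, 5) = 5.

5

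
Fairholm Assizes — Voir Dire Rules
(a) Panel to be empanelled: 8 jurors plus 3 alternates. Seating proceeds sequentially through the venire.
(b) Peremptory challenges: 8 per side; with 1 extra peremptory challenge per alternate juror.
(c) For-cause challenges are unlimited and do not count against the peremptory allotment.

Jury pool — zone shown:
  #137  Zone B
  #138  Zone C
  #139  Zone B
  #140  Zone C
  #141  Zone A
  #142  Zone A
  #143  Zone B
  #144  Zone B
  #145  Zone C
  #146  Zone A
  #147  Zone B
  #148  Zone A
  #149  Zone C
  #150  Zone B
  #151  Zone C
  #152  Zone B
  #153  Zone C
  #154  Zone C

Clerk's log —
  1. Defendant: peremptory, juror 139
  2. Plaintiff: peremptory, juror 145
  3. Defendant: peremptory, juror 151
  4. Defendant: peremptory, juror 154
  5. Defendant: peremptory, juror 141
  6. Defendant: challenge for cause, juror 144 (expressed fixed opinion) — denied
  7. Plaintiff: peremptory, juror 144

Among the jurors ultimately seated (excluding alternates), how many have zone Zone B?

Removed: #139, #141, #144, #145, #151, #154.
Seated jurors 1–8: #137, #138, #140, #142, #143, #146, #147, #148 (alternates #149, #150, #152 not counted).
Of those, in Zone B: #137, #143, #147 → 3.

3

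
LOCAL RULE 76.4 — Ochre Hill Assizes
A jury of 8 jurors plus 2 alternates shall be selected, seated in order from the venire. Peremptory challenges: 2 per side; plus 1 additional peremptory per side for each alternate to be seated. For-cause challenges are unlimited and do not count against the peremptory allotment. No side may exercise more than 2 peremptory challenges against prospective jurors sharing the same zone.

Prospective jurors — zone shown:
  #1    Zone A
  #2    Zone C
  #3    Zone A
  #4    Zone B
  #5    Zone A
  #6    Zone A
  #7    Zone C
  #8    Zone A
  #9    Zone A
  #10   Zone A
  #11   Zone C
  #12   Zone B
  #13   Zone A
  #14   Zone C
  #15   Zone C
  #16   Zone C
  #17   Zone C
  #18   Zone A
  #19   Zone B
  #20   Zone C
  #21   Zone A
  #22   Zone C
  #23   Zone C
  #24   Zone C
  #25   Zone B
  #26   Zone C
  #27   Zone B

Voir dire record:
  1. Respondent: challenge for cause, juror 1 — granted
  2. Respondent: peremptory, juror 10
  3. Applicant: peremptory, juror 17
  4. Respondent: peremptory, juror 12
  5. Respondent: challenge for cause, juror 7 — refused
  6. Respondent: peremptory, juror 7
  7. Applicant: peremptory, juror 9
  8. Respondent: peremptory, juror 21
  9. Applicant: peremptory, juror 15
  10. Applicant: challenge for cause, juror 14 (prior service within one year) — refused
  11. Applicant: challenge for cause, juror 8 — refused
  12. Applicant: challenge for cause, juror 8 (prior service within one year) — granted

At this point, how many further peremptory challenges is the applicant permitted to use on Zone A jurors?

Applicant peremptories so far: #17, #9, #15 — 3 of 4 used, 1 left overall.
Against Zone A: #9 — 1 used; per-zone cap 2 leaves 1.
Binding limit: min(1, 1) = 1.

1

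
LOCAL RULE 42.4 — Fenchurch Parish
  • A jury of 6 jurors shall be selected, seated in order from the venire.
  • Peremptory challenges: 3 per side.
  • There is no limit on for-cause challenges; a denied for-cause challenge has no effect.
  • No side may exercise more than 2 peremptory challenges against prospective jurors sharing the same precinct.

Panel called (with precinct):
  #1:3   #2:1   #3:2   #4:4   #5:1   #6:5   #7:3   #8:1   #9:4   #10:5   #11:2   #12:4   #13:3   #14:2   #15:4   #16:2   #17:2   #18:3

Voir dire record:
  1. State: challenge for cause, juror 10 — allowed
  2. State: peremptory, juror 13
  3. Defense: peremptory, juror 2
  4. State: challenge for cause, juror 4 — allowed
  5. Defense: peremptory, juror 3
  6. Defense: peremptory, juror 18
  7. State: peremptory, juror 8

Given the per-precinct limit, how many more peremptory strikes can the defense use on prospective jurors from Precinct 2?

0

Defense peremptories so far: #2, #3, #18 — 3 of 3 used, 0 left overall.
Against Precinct 2: #3 — 1 used; per-precinct cap 2 leaves 1.
Binding limit: min(0, 1) = 0.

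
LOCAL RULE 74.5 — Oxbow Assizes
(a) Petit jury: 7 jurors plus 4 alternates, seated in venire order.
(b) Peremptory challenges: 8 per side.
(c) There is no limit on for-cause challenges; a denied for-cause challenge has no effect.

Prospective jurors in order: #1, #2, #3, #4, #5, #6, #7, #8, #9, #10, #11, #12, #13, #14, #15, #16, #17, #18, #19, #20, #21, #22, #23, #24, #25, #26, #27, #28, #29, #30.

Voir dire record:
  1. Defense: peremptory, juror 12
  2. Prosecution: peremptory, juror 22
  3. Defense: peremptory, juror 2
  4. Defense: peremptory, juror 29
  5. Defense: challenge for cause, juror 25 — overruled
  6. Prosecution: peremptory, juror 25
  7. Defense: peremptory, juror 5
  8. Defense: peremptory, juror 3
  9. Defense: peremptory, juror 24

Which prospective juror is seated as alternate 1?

Removed: #2, #3, #5, #12, #22, #24, #25, #29.
Seating in order: seats 1–7 → #1, #4, #6, #7, #8, #9, #10; alternates → #11, #13, #14, #15.
So alternate 1 is #11.

11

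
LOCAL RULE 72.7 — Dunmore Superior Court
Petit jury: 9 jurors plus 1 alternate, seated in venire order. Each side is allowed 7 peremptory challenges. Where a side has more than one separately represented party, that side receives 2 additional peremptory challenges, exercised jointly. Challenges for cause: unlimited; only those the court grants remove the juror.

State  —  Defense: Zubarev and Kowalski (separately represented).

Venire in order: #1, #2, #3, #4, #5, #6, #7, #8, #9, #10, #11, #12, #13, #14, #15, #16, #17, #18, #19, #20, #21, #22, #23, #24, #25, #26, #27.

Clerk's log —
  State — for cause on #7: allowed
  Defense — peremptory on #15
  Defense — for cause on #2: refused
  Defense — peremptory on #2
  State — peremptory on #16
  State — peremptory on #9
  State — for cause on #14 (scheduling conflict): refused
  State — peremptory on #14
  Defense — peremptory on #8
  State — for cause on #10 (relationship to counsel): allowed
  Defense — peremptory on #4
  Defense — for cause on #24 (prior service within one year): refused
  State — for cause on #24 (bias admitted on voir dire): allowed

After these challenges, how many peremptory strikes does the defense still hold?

Defense allotment: 7 base + 2 multi-party = 9.
Defense peremptories used: #15, #2, #8, #4 — 4 (for-cause on #2, #24 don't count).
Remaining: 9 − 4 = 5.

5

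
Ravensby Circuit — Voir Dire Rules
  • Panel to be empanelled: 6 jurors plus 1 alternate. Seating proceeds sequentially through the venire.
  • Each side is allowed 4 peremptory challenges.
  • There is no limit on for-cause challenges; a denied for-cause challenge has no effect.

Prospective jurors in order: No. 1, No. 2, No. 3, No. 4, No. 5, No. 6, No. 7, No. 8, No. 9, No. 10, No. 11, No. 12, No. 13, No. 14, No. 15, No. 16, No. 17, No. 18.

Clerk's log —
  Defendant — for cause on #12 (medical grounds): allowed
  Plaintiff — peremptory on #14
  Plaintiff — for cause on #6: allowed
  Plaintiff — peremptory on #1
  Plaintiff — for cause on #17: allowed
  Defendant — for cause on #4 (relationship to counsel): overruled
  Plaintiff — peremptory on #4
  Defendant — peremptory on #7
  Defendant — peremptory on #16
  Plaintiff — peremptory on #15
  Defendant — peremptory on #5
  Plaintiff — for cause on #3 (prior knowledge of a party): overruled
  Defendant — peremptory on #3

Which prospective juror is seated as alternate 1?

Removed: #1, #3, #4, #5, #6, #7, #12, #14, #15, #16, #17.
Filling seats in venire order through position 7: #2, #8, #9, #10, #11, #13, #18.
So alternate 1 is #18.

18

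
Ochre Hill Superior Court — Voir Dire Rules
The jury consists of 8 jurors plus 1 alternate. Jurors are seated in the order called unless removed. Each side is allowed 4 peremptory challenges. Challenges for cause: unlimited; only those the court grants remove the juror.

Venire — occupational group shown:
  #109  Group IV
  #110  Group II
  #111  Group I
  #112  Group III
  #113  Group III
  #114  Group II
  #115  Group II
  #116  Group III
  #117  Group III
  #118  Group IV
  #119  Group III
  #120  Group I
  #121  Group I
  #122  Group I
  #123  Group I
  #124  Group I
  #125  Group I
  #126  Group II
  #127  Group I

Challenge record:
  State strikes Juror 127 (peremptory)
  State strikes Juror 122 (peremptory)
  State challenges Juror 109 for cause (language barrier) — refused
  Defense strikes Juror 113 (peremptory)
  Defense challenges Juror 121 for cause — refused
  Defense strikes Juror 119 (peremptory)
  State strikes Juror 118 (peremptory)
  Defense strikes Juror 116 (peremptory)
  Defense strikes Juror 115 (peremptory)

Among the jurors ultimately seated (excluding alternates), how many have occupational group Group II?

2

Removed: #113, #115, #116, #118, #119, #122, #127.
Seated jurors 1–8: #109, #110, #111, #112, #114, #117, #120, #121 (alternates #123 not counted).
Of those, in Group II: #110, #114 → 2.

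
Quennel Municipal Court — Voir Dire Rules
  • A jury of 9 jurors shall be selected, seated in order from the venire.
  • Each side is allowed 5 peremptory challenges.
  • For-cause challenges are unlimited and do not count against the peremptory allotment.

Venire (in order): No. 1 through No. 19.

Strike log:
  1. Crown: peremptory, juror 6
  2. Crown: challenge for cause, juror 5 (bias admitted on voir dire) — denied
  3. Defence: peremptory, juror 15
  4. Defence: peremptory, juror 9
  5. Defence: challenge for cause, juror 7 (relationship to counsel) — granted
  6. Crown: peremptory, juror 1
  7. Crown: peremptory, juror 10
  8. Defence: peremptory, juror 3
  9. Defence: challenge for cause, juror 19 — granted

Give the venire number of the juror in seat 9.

Removed: #1, #3, #6, #7, #9, #10, #15, #19. (#5 stays — for-cause denied.)
Filling seats in venire order through position 9: #2, #4, #5, #8, #11, #12, #13, #14, #16.
So seat 9 is #16.

16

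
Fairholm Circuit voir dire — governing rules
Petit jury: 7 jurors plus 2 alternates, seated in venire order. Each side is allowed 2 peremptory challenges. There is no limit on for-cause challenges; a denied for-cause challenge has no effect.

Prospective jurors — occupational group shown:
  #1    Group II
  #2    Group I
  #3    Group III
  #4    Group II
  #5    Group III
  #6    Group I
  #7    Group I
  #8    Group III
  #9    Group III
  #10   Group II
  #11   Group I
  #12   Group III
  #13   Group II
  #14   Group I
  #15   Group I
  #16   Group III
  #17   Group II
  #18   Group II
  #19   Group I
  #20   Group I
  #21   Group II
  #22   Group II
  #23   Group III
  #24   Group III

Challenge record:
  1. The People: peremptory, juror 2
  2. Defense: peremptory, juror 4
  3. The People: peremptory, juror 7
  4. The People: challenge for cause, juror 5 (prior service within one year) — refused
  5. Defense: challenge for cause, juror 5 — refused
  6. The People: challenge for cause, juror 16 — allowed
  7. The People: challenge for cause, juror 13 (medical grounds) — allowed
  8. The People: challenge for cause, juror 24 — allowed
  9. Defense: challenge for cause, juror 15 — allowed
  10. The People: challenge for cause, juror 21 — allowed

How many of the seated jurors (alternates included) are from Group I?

Removed: #2, #4, #7, #13, #15, #16, #21, #24.
Seated (9 incl. alternates): #1, #3, #5, #6, #8, #9, #10, #11, #12.
Of those, in Group I: #6, #11 → 2.

2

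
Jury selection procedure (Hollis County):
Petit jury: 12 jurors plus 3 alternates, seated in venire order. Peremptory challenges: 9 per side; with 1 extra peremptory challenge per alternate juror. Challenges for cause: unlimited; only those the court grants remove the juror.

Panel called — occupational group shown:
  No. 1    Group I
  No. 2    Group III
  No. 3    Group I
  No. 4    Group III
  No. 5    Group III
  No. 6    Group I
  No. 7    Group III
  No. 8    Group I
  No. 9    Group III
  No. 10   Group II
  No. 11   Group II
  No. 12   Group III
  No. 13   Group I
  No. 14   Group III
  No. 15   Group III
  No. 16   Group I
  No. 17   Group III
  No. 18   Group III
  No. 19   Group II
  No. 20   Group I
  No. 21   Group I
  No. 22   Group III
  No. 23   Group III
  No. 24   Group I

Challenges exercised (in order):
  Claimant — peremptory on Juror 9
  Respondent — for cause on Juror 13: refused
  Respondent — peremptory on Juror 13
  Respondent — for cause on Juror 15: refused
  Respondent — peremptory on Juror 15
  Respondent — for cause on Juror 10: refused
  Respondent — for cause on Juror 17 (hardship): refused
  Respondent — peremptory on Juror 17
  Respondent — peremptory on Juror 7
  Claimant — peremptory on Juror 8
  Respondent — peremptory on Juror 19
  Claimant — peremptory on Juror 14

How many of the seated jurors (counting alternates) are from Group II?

Removed: #7, #8, #9, #13, #14, #15, #17, #19.
Seated (15 incl. alternates): #1, #2, #3, #4, #5, #6, #10, #11, #12, #16, #18, #20, #21, #22, #23.
Of those, in Group II: #10, #11 → 2.

2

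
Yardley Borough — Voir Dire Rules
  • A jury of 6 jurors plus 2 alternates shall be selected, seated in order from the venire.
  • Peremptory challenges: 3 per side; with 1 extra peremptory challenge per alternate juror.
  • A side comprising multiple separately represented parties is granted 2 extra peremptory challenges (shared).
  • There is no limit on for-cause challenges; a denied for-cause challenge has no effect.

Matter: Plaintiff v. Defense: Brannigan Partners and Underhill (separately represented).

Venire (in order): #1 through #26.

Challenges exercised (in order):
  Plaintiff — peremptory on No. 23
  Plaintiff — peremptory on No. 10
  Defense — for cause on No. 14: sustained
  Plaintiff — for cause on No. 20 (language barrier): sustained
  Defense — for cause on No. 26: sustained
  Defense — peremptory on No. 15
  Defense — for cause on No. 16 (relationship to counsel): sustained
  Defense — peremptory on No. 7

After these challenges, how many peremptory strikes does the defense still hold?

Defense allotment: 3 base + 1 × 2 alternates + 2 multi-party = 7.
Defense peremptories used: #15, #7 — 2 (for-cause on #14, #26, #16 don't count).
Remaining: 7 − 2 = 5.

5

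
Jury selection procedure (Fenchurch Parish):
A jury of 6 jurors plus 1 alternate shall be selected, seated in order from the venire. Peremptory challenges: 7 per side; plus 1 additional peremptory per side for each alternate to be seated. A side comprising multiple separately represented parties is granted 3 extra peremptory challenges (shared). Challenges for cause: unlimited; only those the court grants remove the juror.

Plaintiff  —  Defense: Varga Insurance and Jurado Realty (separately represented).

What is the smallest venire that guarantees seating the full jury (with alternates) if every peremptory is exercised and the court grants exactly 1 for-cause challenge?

Seats to fill: 6 + 1 alternates = 7.
Peremptories — Plaintiff: 7 + 1×1 = 8; Defense: 7 + 1×1 + 3 = 11; total 19.
For-cause removals: 1.
Minimum venire: 7 + 19 + 1 = 27.

27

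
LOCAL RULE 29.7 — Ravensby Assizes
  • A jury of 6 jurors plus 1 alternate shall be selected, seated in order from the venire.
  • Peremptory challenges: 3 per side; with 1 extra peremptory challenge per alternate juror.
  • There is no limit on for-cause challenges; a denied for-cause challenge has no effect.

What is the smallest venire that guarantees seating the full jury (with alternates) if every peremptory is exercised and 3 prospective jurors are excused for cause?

Seats to fill: 6 + 1 alternates = 7.
Peremptories: 3 + 1×1 = 4 per side × 2 sides = 8.
For-cause removals: 3.
Minimum venire: 7 + 8 + 3 = 18.

18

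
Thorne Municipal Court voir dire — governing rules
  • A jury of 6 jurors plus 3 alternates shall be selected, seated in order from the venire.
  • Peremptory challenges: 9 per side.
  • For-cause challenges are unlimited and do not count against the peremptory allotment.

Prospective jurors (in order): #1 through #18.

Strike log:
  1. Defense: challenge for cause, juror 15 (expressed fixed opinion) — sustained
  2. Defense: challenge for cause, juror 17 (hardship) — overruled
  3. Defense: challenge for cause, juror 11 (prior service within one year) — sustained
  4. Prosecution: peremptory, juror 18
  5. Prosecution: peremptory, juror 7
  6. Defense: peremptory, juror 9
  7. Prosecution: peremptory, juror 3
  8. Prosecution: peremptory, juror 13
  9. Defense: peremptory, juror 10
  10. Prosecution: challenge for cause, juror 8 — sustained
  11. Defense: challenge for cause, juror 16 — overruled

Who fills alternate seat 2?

Removed: #3, #7, #8, #9, #10, #11, #13, #15, #18. (#16, #17 stay — for-cause denied.)
Filling seats in venire order through position 8: #1, #2, #4, #5, #6, #12, #14, #16.
So alternate 2 is #16.

16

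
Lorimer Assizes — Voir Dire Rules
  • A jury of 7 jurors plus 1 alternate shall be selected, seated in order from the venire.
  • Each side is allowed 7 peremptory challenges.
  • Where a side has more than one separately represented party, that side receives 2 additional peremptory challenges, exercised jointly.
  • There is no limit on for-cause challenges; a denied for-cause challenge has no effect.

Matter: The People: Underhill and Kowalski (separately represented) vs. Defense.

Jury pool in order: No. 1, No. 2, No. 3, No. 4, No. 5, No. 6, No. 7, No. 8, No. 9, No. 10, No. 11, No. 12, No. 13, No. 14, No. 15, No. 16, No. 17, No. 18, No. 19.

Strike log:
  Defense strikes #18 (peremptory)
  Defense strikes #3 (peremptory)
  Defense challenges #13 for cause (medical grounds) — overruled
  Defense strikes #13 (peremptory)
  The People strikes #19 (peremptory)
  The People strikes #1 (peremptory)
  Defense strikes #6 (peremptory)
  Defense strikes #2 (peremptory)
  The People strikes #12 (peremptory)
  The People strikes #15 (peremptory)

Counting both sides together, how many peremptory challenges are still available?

The People allotment: 7 base + 2 multi-party = 9. Defense allotment: 7.
The People peremptories used: #19, #1, #12, #15 — 4.
Defense peremptories used: #18, #3, #13, #6, #2 — 5 (the for-cause on #13 doesn't count).
Remaining: (9 − 4) + (7 − 5) = 7.

7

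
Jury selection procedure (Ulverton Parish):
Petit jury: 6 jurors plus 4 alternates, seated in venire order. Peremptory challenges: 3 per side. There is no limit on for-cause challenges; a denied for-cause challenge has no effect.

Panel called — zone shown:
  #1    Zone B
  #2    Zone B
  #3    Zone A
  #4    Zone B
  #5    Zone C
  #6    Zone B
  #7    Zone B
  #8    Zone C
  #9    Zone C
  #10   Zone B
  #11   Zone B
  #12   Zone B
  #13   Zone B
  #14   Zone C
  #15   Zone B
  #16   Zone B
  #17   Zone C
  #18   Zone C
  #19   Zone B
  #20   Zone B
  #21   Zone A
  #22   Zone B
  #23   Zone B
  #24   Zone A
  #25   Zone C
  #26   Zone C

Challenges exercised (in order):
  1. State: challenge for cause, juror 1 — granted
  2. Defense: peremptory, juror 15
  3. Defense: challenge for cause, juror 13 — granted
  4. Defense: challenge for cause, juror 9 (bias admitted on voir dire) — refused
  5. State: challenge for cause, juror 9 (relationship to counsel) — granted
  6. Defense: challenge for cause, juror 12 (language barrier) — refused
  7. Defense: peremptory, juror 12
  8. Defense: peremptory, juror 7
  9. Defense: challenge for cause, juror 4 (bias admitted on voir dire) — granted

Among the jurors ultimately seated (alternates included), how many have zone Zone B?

Removed: #1, #4, #7, #9, #12, #13, #15.
Seated (10 incl. alternates): #2, #3, #5, #6, #8, #10, #11, #14, #16, #17.
Of those, in Zone B: #2, #6, #10, #11, #16 → 5.

5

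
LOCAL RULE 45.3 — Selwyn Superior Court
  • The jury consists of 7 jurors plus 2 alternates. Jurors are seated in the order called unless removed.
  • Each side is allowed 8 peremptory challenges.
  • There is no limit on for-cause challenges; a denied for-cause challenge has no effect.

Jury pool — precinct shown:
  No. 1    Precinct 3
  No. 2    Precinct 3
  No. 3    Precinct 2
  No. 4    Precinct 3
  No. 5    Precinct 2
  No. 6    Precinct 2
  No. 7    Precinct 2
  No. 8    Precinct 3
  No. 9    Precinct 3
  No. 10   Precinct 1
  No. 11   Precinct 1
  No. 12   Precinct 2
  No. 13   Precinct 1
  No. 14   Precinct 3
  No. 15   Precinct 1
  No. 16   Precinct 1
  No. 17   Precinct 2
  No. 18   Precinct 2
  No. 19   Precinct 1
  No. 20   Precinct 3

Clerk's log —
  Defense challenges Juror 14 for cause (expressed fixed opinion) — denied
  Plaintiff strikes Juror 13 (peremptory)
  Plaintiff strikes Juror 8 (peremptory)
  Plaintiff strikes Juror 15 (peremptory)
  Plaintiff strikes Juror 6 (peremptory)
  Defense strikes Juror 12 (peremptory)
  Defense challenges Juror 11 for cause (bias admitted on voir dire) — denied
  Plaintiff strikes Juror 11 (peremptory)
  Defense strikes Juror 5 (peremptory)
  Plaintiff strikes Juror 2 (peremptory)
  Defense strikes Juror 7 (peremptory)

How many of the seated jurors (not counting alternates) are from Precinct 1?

Removed: #2, #5, #6, #7, #8, #11, #12, #13, #15.
Seated jurors 1–7: #1, #3, #4, #9, #10, #14, #16 (alternates #17, #18 not counted).
Of those, in Precinct 1: #10, #16 → 2.

2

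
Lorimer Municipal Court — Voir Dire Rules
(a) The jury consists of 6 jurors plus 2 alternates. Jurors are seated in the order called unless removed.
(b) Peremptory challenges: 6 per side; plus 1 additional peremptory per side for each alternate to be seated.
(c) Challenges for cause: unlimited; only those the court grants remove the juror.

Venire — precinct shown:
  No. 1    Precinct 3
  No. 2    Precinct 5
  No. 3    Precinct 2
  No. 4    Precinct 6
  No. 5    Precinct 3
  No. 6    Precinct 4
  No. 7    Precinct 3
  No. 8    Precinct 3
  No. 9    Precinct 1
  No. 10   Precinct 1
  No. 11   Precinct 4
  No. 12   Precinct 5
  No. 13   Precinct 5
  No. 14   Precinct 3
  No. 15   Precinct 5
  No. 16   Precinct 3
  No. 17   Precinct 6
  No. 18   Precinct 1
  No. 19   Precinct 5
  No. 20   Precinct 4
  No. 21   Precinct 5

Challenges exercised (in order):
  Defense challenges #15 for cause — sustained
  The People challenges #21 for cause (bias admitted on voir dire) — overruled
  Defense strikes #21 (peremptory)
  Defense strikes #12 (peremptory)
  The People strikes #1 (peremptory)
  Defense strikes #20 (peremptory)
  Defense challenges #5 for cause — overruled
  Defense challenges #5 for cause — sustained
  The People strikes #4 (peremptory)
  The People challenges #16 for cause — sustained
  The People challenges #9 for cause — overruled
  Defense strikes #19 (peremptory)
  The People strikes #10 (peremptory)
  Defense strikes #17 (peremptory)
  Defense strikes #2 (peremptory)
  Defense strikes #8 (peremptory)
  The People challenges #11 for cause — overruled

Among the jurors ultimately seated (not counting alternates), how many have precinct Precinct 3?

Removed: #1, #2, #4, #5, #8, #10, #12, #15, #16, #17, #19, #20, #21.
Seated jurors 1–6: #3, #6, #7, #9, #11, #13 (alternates #14, #18 not counted).
Of those, in Precinct 3: #7 → 1.

1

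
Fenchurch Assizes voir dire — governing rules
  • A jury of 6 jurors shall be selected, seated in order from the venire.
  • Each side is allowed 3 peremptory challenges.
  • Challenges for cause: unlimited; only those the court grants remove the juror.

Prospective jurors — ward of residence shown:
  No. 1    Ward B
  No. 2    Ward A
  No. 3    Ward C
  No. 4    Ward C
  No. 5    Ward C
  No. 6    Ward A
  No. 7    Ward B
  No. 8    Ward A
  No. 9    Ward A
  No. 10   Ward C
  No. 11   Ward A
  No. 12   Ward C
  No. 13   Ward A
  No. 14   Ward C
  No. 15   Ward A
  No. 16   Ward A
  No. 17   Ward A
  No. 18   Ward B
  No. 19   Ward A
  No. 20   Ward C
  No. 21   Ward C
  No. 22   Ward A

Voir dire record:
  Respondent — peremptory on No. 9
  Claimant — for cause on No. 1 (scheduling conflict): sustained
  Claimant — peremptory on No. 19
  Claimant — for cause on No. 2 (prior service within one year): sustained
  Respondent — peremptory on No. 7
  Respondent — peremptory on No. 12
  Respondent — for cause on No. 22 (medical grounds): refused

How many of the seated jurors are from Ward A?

Removed: #1, #2, #7, #9, #12, #19.
Seated jurors 1–6: #3, #4, #5, #6, #8, #10.
Of those, in Ward A: #6, #8 → 2.

2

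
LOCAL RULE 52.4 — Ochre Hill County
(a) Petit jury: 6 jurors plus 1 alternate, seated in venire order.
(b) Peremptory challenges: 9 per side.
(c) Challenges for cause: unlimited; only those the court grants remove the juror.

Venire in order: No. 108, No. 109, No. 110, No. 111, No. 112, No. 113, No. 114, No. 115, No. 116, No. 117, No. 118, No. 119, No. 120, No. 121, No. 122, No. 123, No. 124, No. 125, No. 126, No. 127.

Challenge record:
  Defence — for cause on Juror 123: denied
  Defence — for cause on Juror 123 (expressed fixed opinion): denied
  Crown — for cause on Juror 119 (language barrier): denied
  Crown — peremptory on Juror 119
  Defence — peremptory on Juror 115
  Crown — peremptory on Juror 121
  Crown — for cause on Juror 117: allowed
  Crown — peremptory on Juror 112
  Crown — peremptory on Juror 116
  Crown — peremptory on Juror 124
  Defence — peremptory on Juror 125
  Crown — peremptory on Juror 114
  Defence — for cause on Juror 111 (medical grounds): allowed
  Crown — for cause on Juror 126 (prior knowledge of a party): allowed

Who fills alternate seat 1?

122

Removed: #111, #112, #114, #115, #116, #117, #119, #121, #124, #125, #126. (#123 stays — for-cause denied.)
Seating in order: seats 1–6 → #108, #109, #110, #113, #118, #120; alternates → #122.
So alternate 1 is #122.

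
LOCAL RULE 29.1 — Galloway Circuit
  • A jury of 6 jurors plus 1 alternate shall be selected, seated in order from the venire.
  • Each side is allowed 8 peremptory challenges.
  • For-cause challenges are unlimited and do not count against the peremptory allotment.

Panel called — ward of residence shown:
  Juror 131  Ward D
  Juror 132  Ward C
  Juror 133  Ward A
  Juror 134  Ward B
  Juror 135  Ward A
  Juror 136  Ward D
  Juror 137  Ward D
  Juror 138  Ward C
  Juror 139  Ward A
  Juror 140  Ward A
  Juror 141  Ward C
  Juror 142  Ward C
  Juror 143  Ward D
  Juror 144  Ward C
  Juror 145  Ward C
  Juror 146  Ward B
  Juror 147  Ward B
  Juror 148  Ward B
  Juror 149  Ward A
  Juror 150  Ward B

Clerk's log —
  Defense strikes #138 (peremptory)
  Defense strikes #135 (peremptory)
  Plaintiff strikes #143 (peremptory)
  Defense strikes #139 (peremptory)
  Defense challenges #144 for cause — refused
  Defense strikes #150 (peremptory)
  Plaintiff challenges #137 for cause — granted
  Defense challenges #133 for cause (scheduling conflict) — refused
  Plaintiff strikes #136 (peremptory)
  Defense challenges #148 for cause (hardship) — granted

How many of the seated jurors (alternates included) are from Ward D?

Removed: #135, #136, #137, #138, #139, #143, #148, #150.
Seated (7 incl. alternates): #131, #132, #133, #134, #140, #141, #142.
Of those, in Ward D: #131 → 1.

1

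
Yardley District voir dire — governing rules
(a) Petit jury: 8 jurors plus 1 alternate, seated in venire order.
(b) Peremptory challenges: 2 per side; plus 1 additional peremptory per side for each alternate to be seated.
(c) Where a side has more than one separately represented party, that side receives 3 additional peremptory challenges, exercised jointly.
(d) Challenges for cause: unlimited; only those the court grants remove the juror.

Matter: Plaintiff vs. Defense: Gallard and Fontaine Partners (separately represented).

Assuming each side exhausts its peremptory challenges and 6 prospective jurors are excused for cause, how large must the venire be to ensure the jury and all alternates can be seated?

24

Seats to fill: 8 + 1 alternates = 9.
Peremptories — Plaintiff: 2 + 1×1 = 3; Defense: 2 + 1×1 + 3 = 6; total 9.
For-cause removals: 6.
Minimum venire: 9 + 9 + 6 = 24.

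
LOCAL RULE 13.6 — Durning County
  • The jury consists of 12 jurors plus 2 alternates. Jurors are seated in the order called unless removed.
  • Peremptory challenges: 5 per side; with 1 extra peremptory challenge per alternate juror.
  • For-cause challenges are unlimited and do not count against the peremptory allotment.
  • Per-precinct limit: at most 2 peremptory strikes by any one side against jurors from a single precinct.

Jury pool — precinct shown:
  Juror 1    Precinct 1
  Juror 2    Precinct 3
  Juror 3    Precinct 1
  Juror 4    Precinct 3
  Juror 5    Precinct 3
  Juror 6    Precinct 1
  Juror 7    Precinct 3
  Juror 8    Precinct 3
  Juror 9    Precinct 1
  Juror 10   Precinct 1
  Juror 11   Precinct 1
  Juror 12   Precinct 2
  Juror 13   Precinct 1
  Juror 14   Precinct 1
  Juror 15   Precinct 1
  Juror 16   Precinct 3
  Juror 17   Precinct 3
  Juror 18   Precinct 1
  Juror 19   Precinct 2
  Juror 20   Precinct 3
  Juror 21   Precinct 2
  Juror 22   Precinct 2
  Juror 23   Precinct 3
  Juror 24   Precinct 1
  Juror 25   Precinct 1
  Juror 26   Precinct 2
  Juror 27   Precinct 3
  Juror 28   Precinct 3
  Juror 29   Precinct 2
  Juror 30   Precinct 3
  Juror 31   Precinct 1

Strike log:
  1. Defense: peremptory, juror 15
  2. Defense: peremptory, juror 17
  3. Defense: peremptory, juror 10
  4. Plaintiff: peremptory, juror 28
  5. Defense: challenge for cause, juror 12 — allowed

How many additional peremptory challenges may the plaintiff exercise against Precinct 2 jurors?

Plaintiff peremptories so far: #28 — 1 of 7 used, 6 left overall.
Against Precinct 2: none yet — per-precinct cap 2 leaves 2.
Binding limit: min(6, 2) = 2.

2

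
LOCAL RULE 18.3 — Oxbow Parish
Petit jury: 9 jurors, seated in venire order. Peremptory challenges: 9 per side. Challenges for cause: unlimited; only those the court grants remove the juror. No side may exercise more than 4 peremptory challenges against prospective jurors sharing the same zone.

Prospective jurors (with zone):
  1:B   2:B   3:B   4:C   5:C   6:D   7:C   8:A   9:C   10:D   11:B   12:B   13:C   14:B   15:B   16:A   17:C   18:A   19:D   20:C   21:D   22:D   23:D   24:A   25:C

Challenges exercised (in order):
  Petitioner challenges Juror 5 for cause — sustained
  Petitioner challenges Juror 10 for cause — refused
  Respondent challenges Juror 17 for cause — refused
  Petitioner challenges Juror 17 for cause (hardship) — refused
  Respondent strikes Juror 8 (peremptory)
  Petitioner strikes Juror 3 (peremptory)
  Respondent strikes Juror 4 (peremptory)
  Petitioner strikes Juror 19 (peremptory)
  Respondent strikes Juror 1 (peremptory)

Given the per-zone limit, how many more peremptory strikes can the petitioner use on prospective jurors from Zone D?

3

Petitioner peremptories so far: #3, #19 — 2 of 9 used, 7 left overall.
Against Zone D: #19 — 1 used; per-zone cap 4 leaves 3.
Binding limit: min(7, 3) = 3.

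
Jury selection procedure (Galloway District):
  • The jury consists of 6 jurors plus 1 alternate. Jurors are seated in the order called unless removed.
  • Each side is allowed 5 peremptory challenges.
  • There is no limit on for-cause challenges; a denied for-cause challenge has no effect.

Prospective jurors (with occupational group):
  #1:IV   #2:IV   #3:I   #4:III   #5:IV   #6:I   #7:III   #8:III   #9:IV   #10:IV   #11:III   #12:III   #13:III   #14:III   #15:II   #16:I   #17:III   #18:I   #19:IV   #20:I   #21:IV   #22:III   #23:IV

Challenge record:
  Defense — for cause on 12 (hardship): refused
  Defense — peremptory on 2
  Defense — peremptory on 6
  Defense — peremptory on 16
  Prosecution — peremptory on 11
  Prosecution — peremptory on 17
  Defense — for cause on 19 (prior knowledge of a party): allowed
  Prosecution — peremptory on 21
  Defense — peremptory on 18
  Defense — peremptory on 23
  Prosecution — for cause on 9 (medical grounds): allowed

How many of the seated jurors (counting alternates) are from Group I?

1

Removed: #2, #6, #9, #11, #16, #17, #18, #19, #21, #23.
Seated (7 incl. alternates): #1, #3, #4, #5, #7, #8, #10.
Of those, in Group I: #3 → 1.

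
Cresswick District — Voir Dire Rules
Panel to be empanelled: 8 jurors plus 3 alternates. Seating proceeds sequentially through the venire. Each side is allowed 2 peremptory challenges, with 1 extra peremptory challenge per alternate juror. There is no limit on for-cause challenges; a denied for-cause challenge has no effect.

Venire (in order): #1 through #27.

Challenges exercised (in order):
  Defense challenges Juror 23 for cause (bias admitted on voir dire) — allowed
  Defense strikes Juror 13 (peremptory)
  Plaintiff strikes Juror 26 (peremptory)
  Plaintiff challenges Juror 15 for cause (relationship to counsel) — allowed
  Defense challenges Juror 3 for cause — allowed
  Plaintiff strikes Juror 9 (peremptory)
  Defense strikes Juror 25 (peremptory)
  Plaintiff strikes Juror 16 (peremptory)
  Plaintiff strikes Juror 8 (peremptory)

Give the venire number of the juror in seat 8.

11

Removed: #3, #8, #9, #13, #15, #16, #23, #25, #26.
Filling seats in venire order through position 8: #1, #2, #4, #5, #6, #7, #10, #11.
So seat 8 is #11.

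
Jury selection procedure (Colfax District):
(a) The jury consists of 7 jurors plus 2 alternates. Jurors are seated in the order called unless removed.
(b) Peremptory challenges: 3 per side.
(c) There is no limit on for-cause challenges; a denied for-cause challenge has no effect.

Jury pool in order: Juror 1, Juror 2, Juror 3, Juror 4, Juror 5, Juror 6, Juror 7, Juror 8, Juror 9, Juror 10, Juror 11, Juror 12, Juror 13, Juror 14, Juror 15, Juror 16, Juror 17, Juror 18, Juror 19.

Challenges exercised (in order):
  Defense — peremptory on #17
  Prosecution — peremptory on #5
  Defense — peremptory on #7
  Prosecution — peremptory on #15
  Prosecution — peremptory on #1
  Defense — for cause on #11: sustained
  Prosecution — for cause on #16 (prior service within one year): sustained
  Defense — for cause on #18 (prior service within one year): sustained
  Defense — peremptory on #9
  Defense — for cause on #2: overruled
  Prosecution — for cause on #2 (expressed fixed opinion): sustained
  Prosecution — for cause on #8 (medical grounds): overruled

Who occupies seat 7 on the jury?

13

Removed: #1, #2, #5, #7, #9, #11, #15, #16, #17, #18. (#8 stays — for-cause denied.)
Filling seats in venire order through position 7: #3, #4, #6, #8, #10, #12, #13.
So seat 7 is #13.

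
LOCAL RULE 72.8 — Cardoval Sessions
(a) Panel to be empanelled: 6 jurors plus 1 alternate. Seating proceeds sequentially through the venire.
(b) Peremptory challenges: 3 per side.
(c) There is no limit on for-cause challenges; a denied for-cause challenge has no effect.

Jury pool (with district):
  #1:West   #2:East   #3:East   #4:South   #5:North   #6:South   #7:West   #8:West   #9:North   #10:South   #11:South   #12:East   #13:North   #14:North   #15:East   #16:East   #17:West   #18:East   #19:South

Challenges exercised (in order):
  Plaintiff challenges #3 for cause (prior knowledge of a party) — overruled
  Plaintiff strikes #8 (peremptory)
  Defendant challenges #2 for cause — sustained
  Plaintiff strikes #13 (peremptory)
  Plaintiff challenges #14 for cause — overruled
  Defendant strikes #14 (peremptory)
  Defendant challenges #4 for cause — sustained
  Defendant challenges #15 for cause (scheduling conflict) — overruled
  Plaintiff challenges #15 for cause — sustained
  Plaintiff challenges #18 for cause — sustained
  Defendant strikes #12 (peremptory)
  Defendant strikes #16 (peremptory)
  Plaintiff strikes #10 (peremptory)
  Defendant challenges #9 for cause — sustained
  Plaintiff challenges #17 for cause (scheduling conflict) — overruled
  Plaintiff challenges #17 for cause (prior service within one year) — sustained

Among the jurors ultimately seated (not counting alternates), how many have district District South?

Removed: #2, #4, #8, #9, #10, #12, #13, #14, #15, #16, #17, #18.
Seated jurors 1–6: #1, #3, #5, #6, #7, #11 (alternates #19 not counted).
Of those, in District South: #6, #11 → 2.

2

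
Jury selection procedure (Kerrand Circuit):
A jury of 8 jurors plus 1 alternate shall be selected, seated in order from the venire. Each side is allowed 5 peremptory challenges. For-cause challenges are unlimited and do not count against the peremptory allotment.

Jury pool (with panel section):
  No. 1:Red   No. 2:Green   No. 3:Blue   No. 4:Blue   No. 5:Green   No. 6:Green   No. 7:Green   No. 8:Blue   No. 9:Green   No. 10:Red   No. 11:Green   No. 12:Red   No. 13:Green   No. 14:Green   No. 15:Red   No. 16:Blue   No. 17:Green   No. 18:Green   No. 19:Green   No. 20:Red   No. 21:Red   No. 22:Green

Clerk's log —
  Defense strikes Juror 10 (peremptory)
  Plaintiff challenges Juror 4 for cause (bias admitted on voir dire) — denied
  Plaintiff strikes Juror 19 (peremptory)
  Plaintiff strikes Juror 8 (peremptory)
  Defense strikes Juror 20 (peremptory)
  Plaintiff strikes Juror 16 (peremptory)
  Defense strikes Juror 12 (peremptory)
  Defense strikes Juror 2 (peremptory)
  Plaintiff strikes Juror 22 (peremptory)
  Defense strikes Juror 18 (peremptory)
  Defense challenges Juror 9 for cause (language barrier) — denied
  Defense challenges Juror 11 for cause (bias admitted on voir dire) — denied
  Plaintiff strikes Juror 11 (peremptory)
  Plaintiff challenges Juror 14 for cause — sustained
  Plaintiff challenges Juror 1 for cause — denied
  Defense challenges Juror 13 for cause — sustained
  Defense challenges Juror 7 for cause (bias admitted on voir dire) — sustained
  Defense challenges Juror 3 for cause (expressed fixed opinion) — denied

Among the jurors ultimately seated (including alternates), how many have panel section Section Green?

4

Removed: #2, #7, #8, #10, #11, #12, #13, #14, #16, #18, #19, #20, #22.
Seated (9 incl. alternates): #1, #3, #4, #5, #6, #9, #15, #17, #21.
Of those, in Section Green: #5, #6, #9, #17 → 4.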